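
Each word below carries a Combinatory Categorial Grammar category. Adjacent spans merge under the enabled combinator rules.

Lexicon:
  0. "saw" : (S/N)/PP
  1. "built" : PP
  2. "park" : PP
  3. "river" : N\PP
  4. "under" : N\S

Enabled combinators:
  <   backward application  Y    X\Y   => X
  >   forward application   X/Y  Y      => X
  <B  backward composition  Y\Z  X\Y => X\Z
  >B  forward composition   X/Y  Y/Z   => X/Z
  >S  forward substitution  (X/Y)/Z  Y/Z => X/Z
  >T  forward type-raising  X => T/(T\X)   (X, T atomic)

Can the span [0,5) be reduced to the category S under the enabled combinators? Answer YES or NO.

NO

(S/N)/PP PP PP N\PP N\S
CKY chart[0,5] = {N, N/(N\N), NP/(NP\N), PP/(PP\N), S/(S\N)}; S ∉ chart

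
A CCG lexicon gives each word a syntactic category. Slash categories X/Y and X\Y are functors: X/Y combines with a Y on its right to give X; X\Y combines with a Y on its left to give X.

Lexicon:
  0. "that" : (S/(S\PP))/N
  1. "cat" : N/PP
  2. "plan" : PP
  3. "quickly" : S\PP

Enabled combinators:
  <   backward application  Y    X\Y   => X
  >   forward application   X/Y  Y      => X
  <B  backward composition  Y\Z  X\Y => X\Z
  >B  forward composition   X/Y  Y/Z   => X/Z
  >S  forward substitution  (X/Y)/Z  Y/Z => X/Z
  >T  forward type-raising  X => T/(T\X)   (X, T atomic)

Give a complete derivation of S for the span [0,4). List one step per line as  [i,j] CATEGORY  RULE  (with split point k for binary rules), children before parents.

[0,4] S   >
  [0,3] S/(S\PP)   >
    [0,1] "that" : (S/(S\PP))/N
    [1,3] N   >
      [1,2] "cat" : N/PP
      [2,3] "plan" : PP
  [3,4] "quickly" : S\PP

[0,1] (S/(S\PP))/N  lex  "that"
[1,2] N/PP  lex  "cat"
[2,3] PP  lex  "plan"
[1,3] N  >  k=2
[0,3] S/(S\PP)  >  k=1
[3,4] S\PP  lex  "quickly"
[0,4] S  >  k=3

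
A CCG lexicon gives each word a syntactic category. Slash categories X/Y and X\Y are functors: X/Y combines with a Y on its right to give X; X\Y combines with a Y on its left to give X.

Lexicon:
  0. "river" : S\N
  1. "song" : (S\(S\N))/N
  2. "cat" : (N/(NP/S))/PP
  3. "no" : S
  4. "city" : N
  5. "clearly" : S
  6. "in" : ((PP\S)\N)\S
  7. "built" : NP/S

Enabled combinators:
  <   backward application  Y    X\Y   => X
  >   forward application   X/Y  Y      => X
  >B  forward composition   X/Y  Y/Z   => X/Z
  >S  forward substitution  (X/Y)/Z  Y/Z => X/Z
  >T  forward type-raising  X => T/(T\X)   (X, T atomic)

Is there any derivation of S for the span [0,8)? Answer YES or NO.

[0,8] S   <
  [0,1] "river" : S\N
  [1,8] S\(S\N)   >
    [1,2] "song" : (S\(S\N))/N
    [2,8] N   >
      [2,7] N/(NP/S)   >
        [2,3] "cat" : (N/(NP/S))/PP
        [3,7] PP   >
          [3,4] PP/(PP\S)   >T
            [3,4] "no" : S
          [4,7] PP\S   <
            [4,5] "city" : N
            [5,7] (PP\S)\N   <
              [5,6] "clearly" : S
              [6,7] "in" : ((PP\S)\N)\S
      [7,8] "built" : NP/S

YES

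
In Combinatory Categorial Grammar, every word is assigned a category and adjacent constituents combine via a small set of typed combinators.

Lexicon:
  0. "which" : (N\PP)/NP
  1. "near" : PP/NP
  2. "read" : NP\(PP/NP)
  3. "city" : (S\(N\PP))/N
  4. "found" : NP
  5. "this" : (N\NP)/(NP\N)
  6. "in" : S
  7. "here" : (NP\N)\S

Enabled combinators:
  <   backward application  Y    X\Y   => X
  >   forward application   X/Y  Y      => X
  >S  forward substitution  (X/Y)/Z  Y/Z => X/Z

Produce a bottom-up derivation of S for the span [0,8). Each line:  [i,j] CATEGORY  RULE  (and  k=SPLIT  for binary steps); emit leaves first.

[0,8] S   <
  [0,3] N\PP   >
    [0,1] "which" : (N\PP)/NP
    [1,3] NP   <
      [1,2] "near" : PP/NP
      [2,3] "read" : NP\(PP/NP)
  [3,8] S\(N\PP)   >
    [3,4] "city" : (S\(N\PP))/N
    [4,8] N   <
      [4,5] "found" : NP
      [5,8] N\NP   >
        [5,6] "this" : (N\NP)/(NP\N)
        [6,8] NP\N   <
          [6,7] "in" : S
          [7,8] "here" : (NP\N)\S

[0,1] (N\PP)/NP  lex  "which"
[1,2] PP/NP  lex  "near"
[2,3] NP\(PP/NP)  lex  "read"
[1,3] NP  <  k=2
[0,3] N\PP  >  k=1
[3,4] (S\(N\PP))/N  lex  "city"
[4,5] NP  lex  "found"
[5,6] (N\NP)/(NP\N)  lex  "this"
[6,7] S  lex  "in"
[7,8] (NP\N)\S  lex  "here"
[6,8] NP\N  <  k=7
[5,8] N\NP  >  k=6
[4,8] N  <  k=5
[3,8] S\(N\PP)  >  k=4
[0,8] S  <  k=3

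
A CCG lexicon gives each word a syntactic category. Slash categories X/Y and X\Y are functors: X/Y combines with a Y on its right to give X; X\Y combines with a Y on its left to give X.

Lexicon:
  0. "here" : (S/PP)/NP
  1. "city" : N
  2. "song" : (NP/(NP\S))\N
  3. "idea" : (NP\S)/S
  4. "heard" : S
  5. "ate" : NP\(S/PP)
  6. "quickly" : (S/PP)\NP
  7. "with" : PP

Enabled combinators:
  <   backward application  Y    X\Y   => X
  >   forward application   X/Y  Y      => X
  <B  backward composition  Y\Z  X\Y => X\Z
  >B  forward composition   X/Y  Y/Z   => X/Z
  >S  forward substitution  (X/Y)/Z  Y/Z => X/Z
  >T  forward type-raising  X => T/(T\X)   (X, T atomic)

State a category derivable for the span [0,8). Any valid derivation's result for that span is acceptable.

[0,8] S   >
  [0,7] S/PP   <
    [0,6] NP   <
      [0,5] S/PP   >
        [0,1] "here" : (S/PP)/NP
        [1,5] NP   >
          [1,3] NP/(NP\S)   <
            [1,2] "city" : N
            [2,3] "song" : (NP/(NP\S))\N
          [3,5] NP\S   >
            [3,4] "idea" : (NP\S)/S
            [4,5] "heard" : S
      [5,6] "ate" : NP\(S/PP)
    [6,7] "quickly" : (S/PP)\NP
  [7,8] "with" : PP

S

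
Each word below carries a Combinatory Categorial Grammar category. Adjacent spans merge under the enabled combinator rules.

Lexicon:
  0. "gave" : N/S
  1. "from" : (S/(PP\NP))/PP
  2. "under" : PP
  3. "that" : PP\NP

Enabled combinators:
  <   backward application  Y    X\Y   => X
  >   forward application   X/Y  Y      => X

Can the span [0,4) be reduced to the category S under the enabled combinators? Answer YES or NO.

N/S (S/(PP\NP))/PP PP PP\NP
CKY chart[0,4] = {N}; S ∉ chart

NO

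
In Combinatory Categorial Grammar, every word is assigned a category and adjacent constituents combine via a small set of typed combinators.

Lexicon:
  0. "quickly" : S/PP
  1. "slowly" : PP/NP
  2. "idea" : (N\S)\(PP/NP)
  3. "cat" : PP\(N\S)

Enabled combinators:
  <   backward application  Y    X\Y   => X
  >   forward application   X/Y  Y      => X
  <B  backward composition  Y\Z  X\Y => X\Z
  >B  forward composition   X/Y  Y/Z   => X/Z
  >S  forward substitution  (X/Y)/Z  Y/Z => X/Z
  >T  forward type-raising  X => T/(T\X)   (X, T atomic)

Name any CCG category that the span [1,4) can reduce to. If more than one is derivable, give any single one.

[0,4] S   >
  [0,1] "quickly" : S/PP
  [1,4] PP   <
    [1,3] N\S   <
      [1,2] "slowly" : PP/NP
      [2,3] "idea" : (N\S)\(PP/NP)
    [3,4] "cat" : PP\(N\S)

PP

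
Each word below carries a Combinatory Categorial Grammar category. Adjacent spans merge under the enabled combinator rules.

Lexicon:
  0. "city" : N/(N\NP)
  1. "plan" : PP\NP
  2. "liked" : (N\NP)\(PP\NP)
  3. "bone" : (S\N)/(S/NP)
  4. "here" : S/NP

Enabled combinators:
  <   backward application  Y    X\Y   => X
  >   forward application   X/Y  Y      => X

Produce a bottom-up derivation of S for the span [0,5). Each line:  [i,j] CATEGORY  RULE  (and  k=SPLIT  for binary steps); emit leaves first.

[0,5] S   <
  [0,3] N   >
    [0,1] "city" : N/(N\NP)
    [1,3] N\NP   <
      [1,2] "plan" : PP\NP
      [2,3] "liked" : (N\NP)\(PP\NP)
  [3,5] S\N   >
    [3,4] "bone" : (S\N)/(S/NP)
    [4,5] "here" : S/NP

[0,1] N/(N\NP)  lex  "city"
[1,2] PP\NP  lex  "plan"
[2,3] (N\NP)\(PP\NP)  lex  "liked"
[1,3] N\NP  <  k=2
[0,3] N  >  k=1
[3,4] (S\N)/(S/NP)  lex  "bone"
[4,5] S/NP  lex  "here"
[3,5] S\N  >  k=4
[0,5] S  <  k=3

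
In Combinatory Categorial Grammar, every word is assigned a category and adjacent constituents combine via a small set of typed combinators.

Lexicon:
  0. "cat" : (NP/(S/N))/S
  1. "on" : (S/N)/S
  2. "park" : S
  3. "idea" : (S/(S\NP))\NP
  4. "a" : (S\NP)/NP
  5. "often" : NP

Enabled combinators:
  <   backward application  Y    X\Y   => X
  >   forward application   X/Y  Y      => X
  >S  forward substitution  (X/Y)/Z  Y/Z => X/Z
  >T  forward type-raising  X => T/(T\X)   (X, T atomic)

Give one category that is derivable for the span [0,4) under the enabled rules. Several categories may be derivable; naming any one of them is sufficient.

S/(S\NP)

[0,6] S   >
  [0,4] S/(S\NP)   <
    [0,3] NP   >
      [0,2] NP/S   >S
        [0,1] "cat" : (NP/(S/N))/S
        [1,2] "on" : (S/N)/S
      [2,3] "park" : S
    [3,4] "idea" : (S/(S\NP))\NP
  [4,6] S\NP   >
    [4,5] "a" : (S\NP)/NP
    [5,6] "often" : NP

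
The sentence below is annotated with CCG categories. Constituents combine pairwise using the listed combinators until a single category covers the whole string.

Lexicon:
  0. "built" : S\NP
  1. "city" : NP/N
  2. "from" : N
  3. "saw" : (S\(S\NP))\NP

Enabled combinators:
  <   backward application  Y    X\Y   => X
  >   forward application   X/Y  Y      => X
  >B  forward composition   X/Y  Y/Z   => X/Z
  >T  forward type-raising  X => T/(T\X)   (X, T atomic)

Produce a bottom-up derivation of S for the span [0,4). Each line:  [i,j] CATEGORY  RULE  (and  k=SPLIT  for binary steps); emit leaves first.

[0,4] S   <
  [0,1] "built" : S\NP
  [1,4] S\(S\NP)   <
    [1,3] NP   >
      [1,2] "city" : NP/N
      [2,3] "from" : N
    [3,4] "saw" : (S\(S\NP))\NP

[0,1] S\NP  lex  "built"
[1,2] NP/N  lex  "city"
[2,3] N  lex  "from"
[1,3] NP  >  k=2
[3,4] (S\(S\NP))\NP  lex  "saw"
[1,4] S\(S\NP)  <  k=3
[0,4] S  <  k=1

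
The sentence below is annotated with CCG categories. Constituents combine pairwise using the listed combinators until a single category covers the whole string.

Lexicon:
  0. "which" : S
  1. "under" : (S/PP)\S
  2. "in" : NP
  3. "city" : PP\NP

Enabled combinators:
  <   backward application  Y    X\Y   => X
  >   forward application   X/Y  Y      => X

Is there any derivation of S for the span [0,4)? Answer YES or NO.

[0,4] S   >
  [0,2] S/PP   <
    [0,1] "which" : S
    [1,2] "under" : (S/PP)\S
  [2,4] PP   <
    [2,3] "in" : NP
    [3,4] "city" : PP\NP

YES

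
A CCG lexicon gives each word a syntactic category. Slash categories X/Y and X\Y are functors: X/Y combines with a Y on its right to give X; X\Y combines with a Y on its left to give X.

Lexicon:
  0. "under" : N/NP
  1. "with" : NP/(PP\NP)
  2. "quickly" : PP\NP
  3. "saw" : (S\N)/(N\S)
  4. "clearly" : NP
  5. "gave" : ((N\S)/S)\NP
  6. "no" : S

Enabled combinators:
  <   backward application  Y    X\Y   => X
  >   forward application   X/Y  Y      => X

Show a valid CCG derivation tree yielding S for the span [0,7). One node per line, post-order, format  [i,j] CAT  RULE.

[0,7] S   <
  [0,3] N   >
    [0,1] "under" : N/NP
    [1,3] NP   >
      [1,2] "with" : NP/(PP\NP)
      [2,3] "quickly" : PP\NP
  [3,7] S\N   >
    [3,4] "saw" : (S\N)/(N\S)
    [4,7] N\S   >
      [4,6] (N\S)/S   <
        [4,5] "clearly" : NP
        [5,6] "gave" : ((N\S)/S)\NP
      [6,7] "no" : S

[0,1] N/NP  lex  "under"
[1,2] NP/(PP\NP)  lex  "with"
[2,3] PP\NP  lex  "quickly"
[1,3] NP  >  k=2
[0,3] N  >  k=1
[3,4] (S\N)/(N\S)  lex  "saw"
[4,5] NP  lex  "clearly"
[5,6] ((N\S)/S)\NP  lex  "gave"
[4,6] (N\S)/S  <  k=5
[6,7] S  lex  "no"
[4,7] N\S  >  k=6
[3,7] S\N  >  k=4
[0,7] S  <  k=3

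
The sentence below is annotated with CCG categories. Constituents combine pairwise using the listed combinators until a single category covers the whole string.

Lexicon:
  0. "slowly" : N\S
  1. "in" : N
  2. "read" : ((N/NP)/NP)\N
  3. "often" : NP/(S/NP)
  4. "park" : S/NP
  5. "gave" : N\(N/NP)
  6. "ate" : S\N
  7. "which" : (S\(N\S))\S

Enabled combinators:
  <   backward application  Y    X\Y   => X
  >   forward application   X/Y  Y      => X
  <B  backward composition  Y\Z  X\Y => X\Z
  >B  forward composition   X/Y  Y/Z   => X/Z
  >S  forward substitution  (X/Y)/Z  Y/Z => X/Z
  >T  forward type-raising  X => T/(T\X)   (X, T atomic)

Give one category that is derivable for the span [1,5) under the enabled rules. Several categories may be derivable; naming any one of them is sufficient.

[0,8] S   <
  [0,1] "slowly" : N\S
  [1,8] S\(N\S)   <
    [1,7] S   <
      [1,6] N   <
        [1,5] N/NP   >
          [1,3] (N/NP)/NP   <
            [1,2] "in" : N
            [2,3] "read" : ((N/NP)/NP)\N
          [3,5] NP   >
            [3,4] "often" : NP/(S/NP)
            [4,5] "park" : S/NP
        [5,6] "gave" : N\(N/NP)
      [6,7] "ate" : S\N
    [7,8] "which" : (S\(N\S))\S

N/NP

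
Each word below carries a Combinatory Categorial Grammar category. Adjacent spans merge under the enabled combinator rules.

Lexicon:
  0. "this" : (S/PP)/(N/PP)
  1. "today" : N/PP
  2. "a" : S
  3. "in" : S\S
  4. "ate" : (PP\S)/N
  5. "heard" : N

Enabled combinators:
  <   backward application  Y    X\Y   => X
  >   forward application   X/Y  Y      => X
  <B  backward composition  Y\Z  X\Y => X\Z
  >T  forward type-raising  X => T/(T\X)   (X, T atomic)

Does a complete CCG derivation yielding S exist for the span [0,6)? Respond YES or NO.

YES

[0,6] S   >
  [0,2] S/PP   >
    [0,1] "this" : (S/PP)/(N/PP)
    [1,2] "today" : N/PP
  [2,6] PP   <
    [2,3] "a" : S
    [3,6] PP\S   <B
      [3,4] "in" : S\S
      [4,6] PP\S   >
        [4,5] "ate" : (PP\S)/N
        [5,6] "heard" : N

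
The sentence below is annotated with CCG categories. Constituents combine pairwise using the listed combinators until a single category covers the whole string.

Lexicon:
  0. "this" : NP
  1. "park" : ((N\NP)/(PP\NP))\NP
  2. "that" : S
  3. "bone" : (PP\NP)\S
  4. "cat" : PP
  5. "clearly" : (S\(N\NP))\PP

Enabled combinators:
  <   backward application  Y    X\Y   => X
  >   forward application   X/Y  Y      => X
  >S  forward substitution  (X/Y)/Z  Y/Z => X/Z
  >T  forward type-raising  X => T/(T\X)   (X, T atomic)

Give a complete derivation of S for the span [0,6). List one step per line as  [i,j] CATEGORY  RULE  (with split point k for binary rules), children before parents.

[0,6] S   <
  [0,4] N\NP   >
    [0,2] (N\NP)/(PP\NP)   <
      [0,1] "this" : NP
      [1,2] "park" : ((N\NP)/(PP\NP))\NP
    [2,4] PP\NP   <
      [2,3] "that" : S
      [3,4] "bone" : (PP\NP)\S
  [4,6] S\(N\NP)   <
    [4,5] "cat" : PP
    [5,6] "clearly" : (S\(N\NP))\PP

[0,1] NP  lex  "this"
[1,2] ((N\NP)/(PP\NP))\NP  lex  "park"
[0,2] (N\NP)/(PP\NP)  <  k=1
[2,3] S  lex  "that"
[3,4] (PP\NP)\S  lex  "bone"
[2,4] PP\NP  <  k=3
[0,4] N\NP  >  k=2
[4,5] PP  lex  "cat"
[5,6] (S\(N\NP))\PP  lex  "clearly"
[4,6] S\(N\NP)  <  k=5
[0,6] S  <  k=4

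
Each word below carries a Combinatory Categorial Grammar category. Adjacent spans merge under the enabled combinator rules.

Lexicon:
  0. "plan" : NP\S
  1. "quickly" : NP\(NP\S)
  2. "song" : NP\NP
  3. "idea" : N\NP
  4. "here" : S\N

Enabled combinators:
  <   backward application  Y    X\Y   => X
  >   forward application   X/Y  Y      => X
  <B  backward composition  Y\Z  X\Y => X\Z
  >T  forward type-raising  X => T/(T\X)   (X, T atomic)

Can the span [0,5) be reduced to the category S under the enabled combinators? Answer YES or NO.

YES

[0,5] S   <
  [0,4] N   <
    [0,2] NP   <
      [0,1] "plan" : NP\S
      [1,2] "quickly" : NP\(NP\S)
    [2,4] N\NP   <B
      [2,3] "song" : NP\NP
      [3,4] "idea" : N\NP
  [4,5] "here" : S\N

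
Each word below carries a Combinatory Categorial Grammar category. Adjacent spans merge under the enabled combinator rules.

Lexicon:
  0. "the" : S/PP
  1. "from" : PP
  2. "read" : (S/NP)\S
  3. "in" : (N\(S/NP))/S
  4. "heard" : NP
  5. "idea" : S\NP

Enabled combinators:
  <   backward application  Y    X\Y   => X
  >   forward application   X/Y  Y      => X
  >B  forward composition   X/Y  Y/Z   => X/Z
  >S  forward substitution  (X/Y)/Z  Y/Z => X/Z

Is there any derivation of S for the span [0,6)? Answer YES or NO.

S/PP PP (S/NP)\S (N\(S/NP))/S NP S\NP
CKY chart[0,6] = {N}; S ∉ chart

NO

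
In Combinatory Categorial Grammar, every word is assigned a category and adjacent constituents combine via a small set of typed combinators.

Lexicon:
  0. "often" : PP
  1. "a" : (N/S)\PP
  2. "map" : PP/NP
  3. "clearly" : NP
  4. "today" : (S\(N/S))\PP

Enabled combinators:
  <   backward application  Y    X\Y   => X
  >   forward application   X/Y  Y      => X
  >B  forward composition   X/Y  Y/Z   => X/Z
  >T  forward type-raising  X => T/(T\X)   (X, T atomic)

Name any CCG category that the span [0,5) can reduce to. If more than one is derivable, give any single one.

[0,5] S   <
  [0,2] N/S   <
    [0,1] "often" : PP
    [1,2] "a" : (N/S)\PP
  [2,5] S\(N/S)   <
    [2,4] PP   >
      [2,3] "map" : PP/NP
      [3,4] "clearly" : NP
    [4,5] "today" : (S\(N/S))\PP

S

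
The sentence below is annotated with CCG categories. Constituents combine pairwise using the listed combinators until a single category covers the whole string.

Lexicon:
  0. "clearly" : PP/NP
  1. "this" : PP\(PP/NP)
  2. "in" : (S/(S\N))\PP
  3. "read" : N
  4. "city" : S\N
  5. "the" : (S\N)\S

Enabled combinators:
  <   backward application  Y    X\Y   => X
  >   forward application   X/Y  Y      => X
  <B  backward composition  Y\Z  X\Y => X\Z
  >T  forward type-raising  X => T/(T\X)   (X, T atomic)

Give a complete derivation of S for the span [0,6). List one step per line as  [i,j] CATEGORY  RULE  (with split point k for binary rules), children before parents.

[0,6] S   >
  [0,3] S/(S\N)   <
    [0,2] PP   <
      [0,1] "clearly" : PP/NP
      [1,2] "this" : PP\(PP/NP)
    [2,3] "in" : (S/(S\N))\PP
  [3,6] S\N   <
    [3,5] S   >
      [3,4] S/(S\N)   >T
        [3,4] "read" : N
      [4,5] "city" : S\N
    [5,6] "the" : (S\N)\S

[0,1] PP/NP  lex  "clearly"
[1,2] PP\(PP/NP)  lex  "this"
[0,2] PP  <  k=1
[2,3] (S/(S\N))\PP  lex  "in"
[0,3] S/(S\N)  <  k=2
[3,4] N  lex  "read"
[3,4] S/(S\N)  >T
[4,5] S\N  lex  "city"
[3,5] S  >  k=4
[5,6] (S\N)\S  lex  "the"
[3,6] S\N  <  k=5
[0,6] S  >  k=3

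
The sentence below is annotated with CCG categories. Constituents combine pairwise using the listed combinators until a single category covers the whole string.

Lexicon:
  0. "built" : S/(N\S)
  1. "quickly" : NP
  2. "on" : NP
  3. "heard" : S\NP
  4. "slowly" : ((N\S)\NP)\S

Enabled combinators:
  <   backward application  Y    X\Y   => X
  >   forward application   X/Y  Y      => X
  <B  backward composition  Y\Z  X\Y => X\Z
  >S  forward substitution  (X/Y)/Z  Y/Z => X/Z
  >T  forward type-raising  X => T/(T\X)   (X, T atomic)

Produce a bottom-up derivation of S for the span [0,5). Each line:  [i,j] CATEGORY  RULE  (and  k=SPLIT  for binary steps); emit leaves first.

[0,5] S   >
  [0,1] "built" : S/(N\S)
  [1,5] N\S   <
    [1,2] "quickly" : NP
    [2,5] (N\S)\NP   <
      [2,4] S   <
        [2,3] "on" : NP
        [3,4] "heard" : S\NP
      [4,5] "slowly" : ((N\S)\NP)\S

[0,1] S/(N\S)  lex  "built"
[1,2] NP  lex  "quickly"
[2,3] NP  lex  "on"
[3,4] S\NP  lex  "heard"
[2,4] S  <  k=3
[4,5] ((N\S)\NP)\S  lex  "slowly"
[2,5] (N\S)\NP  <  k=4
[1,5] N\S  <  k=2
[0,5] S  >  k=1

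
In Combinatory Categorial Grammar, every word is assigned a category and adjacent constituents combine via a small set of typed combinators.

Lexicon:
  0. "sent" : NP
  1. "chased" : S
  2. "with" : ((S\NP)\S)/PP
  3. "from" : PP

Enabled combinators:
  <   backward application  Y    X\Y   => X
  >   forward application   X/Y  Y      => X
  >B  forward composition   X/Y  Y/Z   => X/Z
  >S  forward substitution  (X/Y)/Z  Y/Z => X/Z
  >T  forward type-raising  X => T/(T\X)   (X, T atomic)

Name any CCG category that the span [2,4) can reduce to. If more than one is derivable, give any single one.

(S\NP)\S

[0,4] S   >
  [0,1] S/(S\NP)   >T
    [0,1] "sent" : NP
  [1,4] S\NP   <
    [1,2] "chased" : S
    [2,4] (S\NP)\S   >
      [2,3] "with" : ((S\NP)\S)/PP
      [3,4] "from" : PP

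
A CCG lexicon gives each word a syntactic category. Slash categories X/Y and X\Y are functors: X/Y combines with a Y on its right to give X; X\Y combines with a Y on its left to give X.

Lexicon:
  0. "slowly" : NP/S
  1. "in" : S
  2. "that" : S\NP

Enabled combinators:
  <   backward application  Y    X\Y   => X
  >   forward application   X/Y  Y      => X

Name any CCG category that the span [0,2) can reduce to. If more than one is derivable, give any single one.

NP

[0,3] S   <
  [0,2] NP   >
    [0,1] "slowly" : NP/S
    [1,2] "in" : S
  [2,3] "that" : S\NP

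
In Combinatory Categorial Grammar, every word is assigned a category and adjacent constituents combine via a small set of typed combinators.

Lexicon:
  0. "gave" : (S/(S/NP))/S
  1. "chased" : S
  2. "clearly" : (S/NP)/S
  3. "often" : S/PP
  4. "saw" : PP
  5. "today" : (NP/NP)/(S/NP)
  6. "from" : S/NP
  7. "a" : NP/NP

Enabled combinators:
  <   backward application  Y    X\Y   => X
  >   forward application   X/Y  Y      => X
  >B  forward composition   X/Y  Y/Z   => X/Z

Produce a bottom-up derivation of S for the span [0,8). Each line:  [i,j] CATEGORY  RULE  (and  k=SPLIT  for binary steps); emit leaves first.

[0,1] (S/(S/NP))/S  lex  "gave"
[1,2] S  lex  "chased"
[0,2] S/(S/NP)  >  k=1
[2,3] (S/NP)/S  lex  "clearly"
[3,4] S/PP  lex  "often"
[4,5] PP  lex  "saw"
[3,5] S  >  k=4
[2,5] S/NP  >  k=3
[5,6] (NP/NP)/(S/NP)  lex  "today"
[6,7] S/NP  lex  "from"
[7,8] NP/NP  lex  "a"
[6,8] S/NP  >B  k=7
[5,8] NP/NP  >  k=6
[2,8] S/NP  >B  k=5
[0,8] S  >  k=2

[0,8] S   >
  [0,2] S/(S/NP)   >
    [0,1] "gave" : (S/(S/NP))/S
    [1,2] "chased" : S
  [2,8] S/NP   >B
    [2,5] S/NP   >
      [2,3] "clearly" : (S/NP)/S
      [3,5] S   >
        [3,4] "often" : S/PP
        [4,5] "saw" : PP
    [5,8] NP/NP   >
      [5,6] "today" : (NP/NP)/(S/NP)
      [6,8] S/NP   >B
        [6,7] "from" : S/NP
        [7,8] "a" : NP/NP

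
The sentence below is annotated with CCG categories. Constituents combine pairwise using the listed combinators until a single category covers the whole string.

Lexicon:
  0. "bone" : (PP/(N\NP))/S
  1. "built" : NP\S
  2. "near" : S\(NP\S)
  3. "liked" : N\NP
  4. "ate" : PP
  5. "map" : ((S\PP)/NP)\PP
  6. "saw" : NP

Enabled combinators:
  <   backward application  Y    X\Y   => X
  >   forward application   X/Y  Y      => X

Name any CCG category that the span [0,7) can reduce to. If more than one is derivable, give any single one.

S

[0,7] S   <
  [0,4] PP   >
    [0,3] PP/(N\NP)   >
      [0,1] "bone" : (PP/(N\NP))/S
      [1,3] S   <
        [1,2] "built" : NP\S
        [2,3] "near" : S\(NP\S)
    [3,4] "liked" : N\NP
  [4,7] S\PP   >
    [4,6] (S\PP)/NP   <
      [4,5] "ate" : PP
      [5,6] "map" : ((S\PP)/NP)\PP
    [6,7] "saw" : NP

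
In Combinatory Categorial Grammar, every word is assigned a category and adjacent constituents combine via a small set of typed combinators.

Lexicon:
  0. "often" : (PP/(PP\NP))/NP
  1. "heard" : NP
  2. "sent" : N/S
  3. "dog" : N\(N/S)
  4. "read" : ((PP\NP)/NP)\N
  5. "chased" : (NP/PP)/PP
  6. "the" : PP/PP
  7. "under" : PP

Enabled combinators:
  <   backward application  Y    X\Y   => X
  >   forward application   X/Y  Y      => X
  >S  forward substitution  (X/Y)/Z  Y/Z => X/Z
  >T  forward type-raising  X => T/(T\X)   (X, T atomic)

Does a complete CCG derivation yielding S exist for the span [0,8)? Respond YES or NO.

NO

(PP/(PP\NP))/NP NP N/S N\(N/S) ((PP\NP)/NP)\N (NP/PP)/PP PP/PP PP
CKY chart[0,8] = {N/(N\PP), NP/(NP\PP), PP, PP/(PP\PP), S/(S\PP)}; S ∉ chart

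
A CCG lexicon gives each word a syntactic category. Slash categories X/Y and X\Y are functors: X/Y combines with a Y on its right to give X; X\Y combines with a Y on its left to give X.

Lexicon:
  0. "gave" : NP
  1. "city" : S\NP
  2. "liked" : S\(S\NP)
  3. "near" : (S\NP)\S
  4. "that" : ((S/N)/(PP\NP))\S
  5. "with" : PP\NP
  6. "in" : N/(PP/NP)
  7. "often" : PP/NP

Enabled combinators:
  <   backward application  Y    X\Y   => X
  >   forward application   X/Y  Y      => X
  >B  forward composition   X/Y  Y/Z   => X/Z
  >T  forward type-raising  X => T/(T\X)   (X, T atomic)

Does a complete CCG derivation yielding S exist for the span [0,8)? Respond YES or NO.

YES

[0,8] S   >
  [0,6] S/N   >
    [0,5] (S/N)/(PP\NP)   <
      [0,4] S   >
        [0,1] S/(S\NP)   >T
          [0,1] "gave" : NP
        [1,4] S\NP   <
          [1,3] S   <
            [1,2] "city" : S\NP
            [2,3] "liked" : S\(S\NP)
          [3,4] "near" : (S\NP)\S
      [4,5] "that" : ((S/N)/(PP\NP))\S
    [5,6] "with" : PP\NP
  [6,8] N   >
    [6,7] "in" : N/(PP/NP)
    [7,8] "often" : PP/NP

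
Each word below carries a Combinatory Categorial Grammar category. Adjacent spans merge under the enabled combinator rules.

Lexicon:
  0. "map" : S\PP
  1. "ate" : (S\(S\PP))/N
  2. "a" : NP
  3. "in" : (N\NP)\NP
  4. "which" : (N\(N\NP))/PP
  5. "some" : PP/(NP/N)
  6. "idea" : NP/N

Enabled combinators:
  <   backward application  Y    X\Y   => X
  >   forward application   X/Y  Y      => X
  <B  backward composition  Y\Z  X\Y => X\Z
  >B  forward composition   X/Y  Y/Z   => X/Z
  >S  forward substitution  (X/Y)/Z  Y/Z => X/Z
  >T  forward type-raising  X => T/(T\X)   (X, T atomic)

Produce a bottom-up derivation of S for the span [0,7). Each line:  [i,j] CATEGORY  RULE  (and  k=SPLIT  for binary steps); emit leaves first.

[0,1] S\PP  lex  "map"
[1,2] (S\(S\PP))/N  lex  "ate"
[2,3] NP  lex  "a"
[3,4] (N\NP)\NP  lex  "in"
[2,4] N\NP  <  k=3
[4,5] (N\(N\NP))/PP  lex  "which"
[5,6] PP/(NP/N)  lex  "some"
[6,7] NP/N  lex  "idea"
[5,7] PP  >  k=6
[4,7] N\(N\NP)  >  k=5
[2,7] N  <  k=4
[1,7] S\(S\PP)  >  k=2
[0,7] S  <  k=1

[0,7] S   <
  [0,1] "map" : S\PP
  [1,7] S\(S\PP)   >
    [1,2] "ate" : (S\(S\PP))/N
    [2,7] N   <
      [2,4] N\NP   <
        [2,3] "a" : NP
        [3,4] "in" : (N\NP)\NP
      [4,7] N\(N\NP)   >
        [4,5] "which" : (N\(N\NP))/PP
        [5,7] PP   >
          [5,6] "some" : PP/(NP/N)
          [6,7] "idea" : NP/N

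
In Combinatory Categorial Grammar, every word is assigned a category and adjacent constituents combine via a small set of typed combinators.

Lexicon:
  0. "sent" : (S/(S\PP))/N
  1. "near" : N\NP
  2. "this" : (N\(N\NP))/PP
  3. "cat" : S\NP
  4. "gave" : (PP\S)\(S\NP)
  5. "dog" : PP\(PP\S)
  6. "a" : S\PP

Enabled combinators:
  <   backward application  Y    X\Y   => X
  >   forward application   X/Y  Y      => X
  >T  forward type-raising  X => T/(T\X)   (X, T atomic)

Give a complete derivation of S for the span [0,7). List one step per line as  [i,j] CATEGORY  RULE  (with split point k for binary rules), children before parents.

[0,7] S   >
  [0,6] S/(S\PP)   >
    [0,1] "sent" : (S/(S\PP))/N
    [1,6] N   <
      [1,2] "near" : N\NP
      [2,6] N\(N\NP)   >
        [2,3] "this" : (N\(N\NP))/PP
        [3,6] PP   <
          [3,5] PP\S   <
            [3,4] "cat" : S\NP
            [4,5] "gave" : (PP\S)\(S\NP)
          [5,6] "dog" : PP\(PP\S)
  [6,7] "a" : S\PP

[0,1] (S/(S\PP))/N  lex  "sent"
[1,2] N\NP  lex  "near"
[2,3] (N\(N\NP))/PP  lex  "this"
[3,4] S\NP  lex  "cat"
[4,5] (PP\S)\(S\NP)  lex  "gave"
[3,5] PP\S  <  k=4
[5,6] PP\(PP\S)  lex  "dog"
[3,6] PP  <  k=5
[2,6] N\(N\NP)  >  k=3
[1,6] N  <  k=2
[0,6] S/(S\PP)  >  k=1
[6,7] S\PP  lex  "a"
[0,7] S  >  k=6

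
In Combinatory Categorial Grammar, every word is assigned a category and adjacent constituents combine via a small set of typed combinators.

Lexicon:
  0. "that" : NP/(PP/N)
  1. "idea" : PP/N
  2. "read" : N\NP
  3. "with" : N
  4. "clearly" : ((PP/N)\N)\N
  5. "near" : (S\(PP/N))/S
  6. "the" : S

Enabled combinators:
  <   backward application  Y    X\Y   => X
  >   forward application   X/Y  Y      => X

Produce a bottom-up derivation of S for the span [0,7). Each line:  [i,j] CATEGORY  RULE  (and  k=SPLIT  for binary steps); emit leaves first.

[0,1] NP/(PP/N)  lex  "that"
[1,2] PP/N  lex  "idea"
[0,2] NP  >  k=1
[2,3] N\NP  lex  "read"
[0,3] N  <  k=2
[3,4] N  lex  "with"
[4,5] ((PP/N)\N)\N  lex  "clearly"
[3,5] (PP/N)\N  <  k=4
[0,5] PP/N  <  k=3
[5,6] (S\(PP/N))/S  lex  "near"
[6,7] S  lex  "the"
[5,7] S\(PP/N)  >  k=6
[0,7] S  <  k=5

[0,7] S   <
  [0,5] PP/N   <
    [0,3] N   <
      [0,2] NP   >
        [0,1] "that" : NP/(PP/N)
        [1,2] "idea" : PP/N
      [2,3] "read" : N\NP
    [3,5] (PP/N)\N   <
      [3,4] "with" : N
      [4,5] "clearly" : ((PP/N)\N)\N
  [5,7] S\(PP/N)   >
    [5,6] "near" : (S\(PP/N))/S
    [6,7] "the" : S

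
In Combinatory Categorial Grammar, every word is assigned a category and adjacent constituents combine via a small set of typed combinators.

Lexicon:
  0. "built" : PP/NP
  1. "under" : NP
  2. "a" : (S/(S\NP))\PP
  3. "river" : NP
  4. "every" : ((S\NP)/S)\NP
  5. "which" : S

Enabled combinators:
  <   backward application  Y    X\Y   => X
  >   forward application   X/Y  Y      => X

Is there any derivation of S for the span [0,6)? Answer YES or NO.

YES

[0,6] S   >
  [0,3] S/(S\NP)   <
    [0,2] PP   >
      [0,1] "built" : PP/NP
      [1,2] "under" : NP
    [2,3] "a" : (S/(S\NP))\PP
  [3,6] S\NP   >
    [3,5] (S\NP)/S   <
      [3,4] "river" : NP
      [4,5] "every" : ((S\NP)/S)\NP
    [5,6] "which" : S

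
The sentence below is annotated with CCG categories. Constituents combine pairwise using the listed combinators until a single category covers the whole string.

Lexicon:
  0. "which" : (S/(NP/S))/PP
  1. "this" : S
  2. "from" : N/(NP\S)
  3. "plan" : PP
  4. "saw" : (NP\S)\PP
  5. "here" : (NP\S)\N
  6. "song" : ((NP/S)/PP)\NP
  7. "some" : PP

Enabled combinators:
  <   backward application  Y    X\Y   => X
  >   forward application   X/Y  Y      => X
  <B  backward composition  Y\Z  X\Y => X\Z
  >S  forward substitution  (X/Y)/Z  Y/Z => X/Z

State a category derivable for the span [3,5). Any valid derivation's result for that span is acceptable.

NP\S

[0,8] S   >
  [0,7] S/PP   >S
    [0,1] "which" : (S/(NP/S))/PP
    [1,7] (NP/S)/PP   <
      [1,6] NP   <
        [1,2] "this" : S
        [2,6] NP\S   <
          [2,5] N   >
            [2,3] "from" : N/(NP\S)
            [3,5] NP\S   <
              [3,4] "plan" : PP
              [4,5] "saw" : (NP\S)\PP
          [5,6] "here" : (NP\S)\N
      [6,7] "song" : ((NP/S)/PP)\NP
  [7,8] "some" : PP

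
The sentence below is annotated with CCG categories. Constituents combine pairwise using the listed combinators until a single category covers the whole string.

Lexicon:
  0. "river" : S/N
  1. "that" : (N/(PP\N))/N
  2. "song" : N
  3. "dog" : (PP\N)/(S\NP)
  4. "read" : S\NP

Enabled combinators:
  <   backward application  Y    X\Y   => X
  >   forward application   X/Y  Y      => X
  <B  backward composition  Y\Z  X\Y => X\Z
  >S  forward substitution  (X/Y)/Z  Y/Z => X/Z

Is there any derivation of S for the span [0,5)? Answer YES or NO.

[0,5] S   >
  [0,1] "river" : S/N
  [1,5] N   >
    [1,3] N/(PP\N)   >
      [1,2] "that" : (N/(PP\N))/N
      [2,3] "song" : N
    [3,5] PP\N   >
      [3,4] "dog" : (PP\N)/(S\NP)
      [4,5] "read" : S\NP

YES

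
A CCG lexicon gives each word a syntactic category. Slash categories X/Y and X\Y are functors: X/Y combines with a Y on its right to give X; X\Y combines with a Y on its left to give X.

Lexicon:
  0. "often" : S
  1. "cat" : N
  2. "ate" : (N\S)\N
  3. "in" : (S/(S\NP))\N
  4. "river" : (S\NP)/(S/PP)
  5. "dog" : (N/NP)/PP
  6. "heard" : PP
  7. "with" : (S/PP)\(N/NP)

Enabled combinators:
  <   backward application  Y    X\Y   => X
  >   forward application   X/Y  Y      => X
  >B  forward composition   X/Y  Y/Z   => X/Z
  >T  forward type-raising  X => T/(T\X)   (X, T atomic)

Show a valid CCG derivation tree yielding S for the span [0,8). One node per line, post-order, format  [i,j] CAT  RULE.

[0,8] S   >
  [0,4] S/(S\NP)   <
    [0,3] N   <
      [0,1] "often" : S
      [1,3] N\S   <
        [1,2] "cat" : N
        [2,3] "ate" : (N\S)\N
    [3,4] "in" : (S/(S\NP))\N
  [4,8] S\NP   >
    [4,5] "river" : (S\NP)/(S/PP)
    [5,8] S/PP   <
      [5,7] N/NP   >
        [5,6] "dog" : (N/NP)/PP
        [6,7] "heard" : PP
      [7,8] "with" : (S/PP)\(N/NP)

[0,1] S  lex  "often"
[1,2] N  lex  "cat"
[2,3] (N\S)\N  lex  "ate"
[1,3] N\S  <  k=2
[0,3] N  <  k=1
[3,4] (S/(S\NP))\N  lex  "in"
[0,4] S/(S\NP)  <  k=3
[4,5] (S\NP)/(S/PP)  lex  "river"
[5,6] (N/NP)/PP  lex  "dog"
[6,7] PP  lex  "heard"
[5,7] N/NP  >  k=6
[7,8] (S/PP)\(N/NP)  lex  "with"
[5,8] S/PP  <  k=7
[4,8] S\NP  >  k=5
[0,8] S  >  k=4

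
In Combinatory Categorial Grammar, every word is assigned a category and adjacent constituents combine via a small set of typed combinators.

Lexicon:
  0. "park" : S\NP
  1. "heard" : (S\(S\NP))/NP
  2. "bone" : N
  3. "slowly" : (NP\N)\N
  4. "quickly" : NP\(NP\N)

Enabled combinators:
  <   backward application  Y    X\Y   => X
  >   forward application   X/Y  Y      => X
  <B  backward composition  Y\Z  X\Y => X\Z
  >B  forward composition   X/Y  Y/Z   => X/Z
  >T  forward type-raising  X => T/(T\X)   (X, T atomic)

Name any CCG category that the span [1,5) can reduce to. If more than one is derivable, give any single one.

S\(S\NP)

[0,5] S   <
  [0,1] "park" : S\NP
  [1,5] S\(S\NP)   >
    [1,2] "heard" : (S\(S\NP))/NP
    [2,5] NP   <
      [2,4] NP\N   <
        [2,3] "bone" : N
        [3,4] "slowly" : (NP\N)\N
      [4,5] "quickly" : NP\(NP\N)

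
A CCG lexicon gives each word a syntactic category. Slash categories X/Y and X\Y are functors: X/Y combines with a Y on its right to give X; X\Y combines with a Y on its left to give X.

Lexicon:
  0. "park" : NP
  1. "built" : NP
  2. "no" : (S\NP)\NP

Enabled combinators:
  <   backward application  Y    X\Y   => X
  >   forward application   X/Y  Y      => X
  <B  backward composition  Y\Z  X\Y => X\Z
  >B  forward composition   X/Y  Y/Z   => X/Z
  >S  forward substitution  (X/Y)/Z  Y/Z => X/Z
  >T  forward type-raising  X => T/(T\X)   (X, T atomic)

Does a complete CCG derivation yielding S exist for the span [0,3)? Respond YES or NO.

YES

[0,3] S   <
  [0,1] "park" : NP
  [1,3] S\NP   <
    [1,2] "built" : NP
    [2,3] "no" : (S\NP)\NP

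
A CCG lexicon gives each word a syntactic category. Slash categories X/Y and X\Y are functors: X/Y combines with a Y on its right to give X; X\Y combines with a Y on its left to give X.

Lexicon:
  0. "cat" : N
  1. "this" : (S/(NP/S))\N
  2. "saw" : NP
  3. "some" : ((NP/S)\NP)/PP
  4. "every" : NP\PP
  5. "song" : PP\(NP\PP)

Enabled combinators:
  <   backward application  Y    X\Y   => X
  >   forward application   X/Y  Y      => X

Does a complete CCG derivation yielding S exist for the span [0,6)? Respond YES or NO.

YES

[0,6] S   >
  [0,2] S/(NP/S)   <
    [0,1] "cat" : N
    [1,2] "this" : (S/(NP/S))\N
  [2,6] NP/S   <
    [2,3] "saw" : NP
    [3,6] (NP/S)\NP   >
      [3,4] "some" : ((NP/S)\NP)/PP
      [4,6] PP   <
        [4,5] "every" : NP\PP
        [5,6] "song" : PP\(NP\PP)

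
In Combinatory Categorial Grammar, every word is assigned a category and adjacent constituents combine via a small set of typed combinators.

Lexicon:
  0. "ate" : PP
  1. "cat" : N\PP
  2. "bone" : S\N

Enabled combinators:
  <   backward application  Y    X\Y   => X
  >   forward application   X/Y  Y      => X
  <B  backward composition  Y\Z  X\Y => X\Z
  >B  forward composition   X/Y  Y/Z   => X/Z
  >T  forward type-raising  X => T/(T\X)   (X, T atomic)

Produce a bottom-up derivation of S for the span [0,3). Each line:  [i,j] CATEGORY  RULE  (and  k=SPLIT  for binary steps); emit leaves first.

[0,3] S   >
  [0,1] S/(S\PP)   >T
    [0,1] "ate" : PP
  [1,3] S\PP   <B
    [1,2] "cat" : N\PP
    [2,3] "bone" : S\N

[0,1] PP  lex  "ate"
[0,1] S/(S\PP)  >T
[1,2] N\PP  lex  "cat"
[2,3] S\N  lex  "bone"
[1,3] S\PP  <B  k=2
[0,3] S  >  k=1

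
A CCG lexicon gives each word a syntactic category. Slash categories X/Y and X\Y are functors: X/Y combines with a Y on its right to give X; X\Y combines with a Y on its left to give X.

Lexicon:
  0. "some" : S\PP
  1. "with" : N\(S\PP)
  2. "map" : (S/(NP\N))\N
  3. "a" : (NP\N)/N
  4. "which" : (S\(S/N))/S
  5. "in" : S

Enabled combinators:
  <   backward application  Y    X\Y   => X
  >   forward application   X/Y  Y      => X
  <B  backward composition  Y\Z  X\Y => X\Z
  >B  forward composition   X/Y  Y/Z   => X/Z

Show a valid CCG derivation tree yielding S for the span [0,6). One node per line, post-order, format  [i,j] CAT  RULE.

[0,6] S   <
  [0,4] S/N   >B
    [0,3] S/(NP\N)   <
      [0,2] N   <
        [0,1] "some" : S\PP
        [1,2] "with" : N\(S\PP)
      [2,3] "map" : (S/(NP\N))\N
    [3,4] "a" : (NP\N)/N
  [4,6] S\(S/N)   >
    [4,5] "which" : (S\(S/N))/S
    [5,6] "in" : S

[0,1] S\PP  lex  "some"
[1,2] N\(S\PP)  lex  "with"
[0,2] N  <  k=1
[2,3] (S/(NP\N))\N  lex  "map"
[0,3] S/(NP\N)  <  k=2
[3,4] (NP\N)/N  lex  "a"
[0,4] S/N  >B  k=3
[4,5] (S\(S/N))/S  lex  "which"
[5,6] S  lex  "in"
[4,6] S\(S/N)  >  k=5
[0,6] S  <  k=4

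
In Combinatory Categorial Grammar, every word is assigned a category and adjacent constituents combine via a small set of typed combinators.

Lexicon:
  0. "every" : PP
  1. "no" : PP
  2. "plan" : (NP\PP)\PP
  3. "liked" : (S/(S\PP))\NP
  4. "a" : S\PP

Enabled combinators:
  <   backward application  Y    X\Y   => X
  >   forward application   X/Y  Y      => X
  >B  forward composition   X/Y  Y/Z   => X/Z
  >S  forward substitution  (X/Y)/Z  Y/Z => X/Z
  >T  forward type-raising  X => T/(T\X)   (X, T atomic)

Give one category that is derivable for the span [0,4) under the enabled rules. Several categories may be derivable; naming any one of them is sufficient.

[0,5] S   >
  [0,4] S/(S\PP)   <
    [0,3] NP   >
      [0,1] NP/(NP\PP)   >T
        [0,1] "every" : PP
      [1,3] NP\PP   <
        [1,2] "no" : PP
        [2,3] "plan" : (NP\PP)\PP
    [3,4] "liked" : (S/(S\PP))\NP
  [4,5] "a" : S\PP

S/(S\PP)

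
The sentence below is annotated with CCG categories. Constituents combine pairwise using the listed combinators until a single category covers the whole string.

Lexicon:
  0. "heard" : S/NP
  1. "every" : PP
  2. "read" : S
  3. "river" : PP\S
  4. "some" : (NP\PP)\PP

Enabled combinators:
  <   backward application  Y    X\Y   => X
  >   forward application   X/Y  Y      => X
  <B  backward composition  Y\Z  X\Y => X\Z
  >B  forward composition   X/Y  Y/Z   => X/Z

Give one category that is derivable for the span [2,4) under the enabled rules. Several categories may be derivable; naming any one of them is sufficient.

[0,5] S   >
  [0,1] "heard" : S/NP
  [1,5] NP   <
    [1,2] "every" : PP
    [2,5] NP\PP   <
      [2,4] PP   <
        [2,3] "read" : S
        [3,4] "river" : PP\S
      [4,5] "some" : (NP\PP)\PP

PP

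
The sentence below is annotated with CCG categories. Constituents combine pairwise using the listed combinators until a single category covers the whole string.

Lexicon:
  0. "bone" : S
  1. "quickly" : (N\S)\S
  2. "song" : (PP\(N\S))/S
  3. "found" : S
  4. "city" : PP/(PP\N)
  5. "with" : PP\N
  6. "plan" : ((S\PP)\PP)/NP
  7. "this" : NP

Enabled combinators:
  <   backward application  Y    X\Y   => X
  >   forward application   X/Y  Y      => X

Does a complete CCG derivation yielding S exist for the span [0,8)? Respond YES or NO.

[0,8] S   <
  [0,4] PP   <
    [0,2] N\S   <
      [0,1] "bone" : S
      [1,2] "quickly" : (N\S)\S
    [2,4] PP\(N\S)   >
      [2,3] "song" : (PP\(N\S))/S
      [3,4] "found" : S
  [4,8] S\PP   <
    [4,6] PP   >
      [4,5] "city" : PP/(PP\N)
      [5,6] "with" : PP\N
    [6,8] (S\PP)\PP   >
      [6,7] "plan" : ((S\PP)\PP)/NP
      [7,8] "this" : NP

YES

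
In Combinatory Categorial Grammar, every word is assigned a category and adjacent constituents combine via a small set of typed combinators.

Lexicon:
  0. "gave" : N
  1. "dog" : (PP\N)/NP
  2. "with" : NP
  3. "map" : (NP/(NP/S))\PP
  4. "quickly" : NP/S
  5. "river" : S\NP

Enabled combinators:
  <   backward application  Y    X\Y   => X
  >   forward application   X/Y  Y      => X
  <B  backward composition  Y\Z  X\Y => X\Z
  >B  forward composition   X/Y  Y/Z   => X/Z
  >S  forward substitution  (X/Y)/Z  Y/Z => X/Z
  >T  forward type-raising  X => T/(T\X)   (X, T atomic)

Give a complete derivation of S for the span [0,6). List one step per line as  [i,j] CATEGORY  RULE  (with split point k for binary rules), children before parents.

[0,6] S   <
  [0,5] NP   >
    [0,4] NP/(NP/S)   <
      [0,3] PP   <
        [0,1] "gave" : N
        [1,3] PP\N   >
          [1,2] "dog" : (PP\N)/NP
          [2,3] "with" : NP
      [3,4] "map" : (NP/(NP/S))\PP
    [4,5] "quickly" : NP/S
  [5,6] "river" : S\NP

[0,1] N  lex  "gave"
[1,2] (PP\N)/NP  lex  "dog"
[2,3] NP  lex  "with"
[1,3] PP\N  >  k=2
[0,3] PP  <  k=1
[3,4] (NP/(NP/S))\PP  lex  "map"
[0,4] NP/(NP/S)  <  k=3
[4,5] NP/S  lex  "quickly"
[0,5] NP  >  k=4
[5,6] S\NP  lex  "river"
[0,6] S  <  k=5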